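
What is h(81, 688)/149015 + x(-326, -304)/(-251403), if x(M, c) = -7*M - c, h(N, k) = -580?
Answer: -35411102/2497521203 ≈ -0.014178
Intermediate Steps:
x(M, c) = -c - 7*M
h(81, 688)/149015 + x(-326, -304)/(-251403) = -580/149015 + (-1*(-304) - 7*(-326))/(-251403) = -580*1/149015 + (304 + 2282)*(-1/251403) = -116/29803 + 2586*(-1/251403) = -116/29803 - 862/83801 = -35411102/2497521203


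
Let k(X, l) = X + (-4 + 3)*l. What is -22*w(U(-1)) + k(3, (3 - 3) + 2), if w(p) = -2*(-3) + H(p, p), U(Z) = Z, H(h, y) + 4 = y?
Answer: -21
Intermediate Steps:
H(h, y) = -4 + y
w(p) = 2 + p (w(p) = -2*(-3) + (-4 + p) = 6 + (-4 + p) = 2 + p)
k(X, l) = X - l
-22*w(U(-1)) + k(3, (3 - 3) + 2) = -22*(2 - 1) + (3 - ((3 - 3) + 2)) = -22*1 + (3 - (0 + 2)) = -22 + (3 - 1*2) = -22 + (3 - 2) = -22 + 1 = -21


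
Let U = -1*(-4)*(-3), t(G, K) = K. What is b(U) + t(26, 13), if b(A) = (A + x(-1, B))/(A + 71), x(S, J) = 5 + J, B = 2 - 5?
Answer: 757/59 ≈ 12.831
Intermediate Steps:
B = -3
U = -12 (U = 4*(-3) = -12)
b(A) = (2 + A)/(71 + A) (b(A) = (A + (5 - 3))/(A + 71) = (A + 2)/(71 + A) = (2 + A)/(71 + A))
b(U) + t(26, 13) = (2 - 12)/(71 - 12) + 13 = -10/59 + 13 = 757/59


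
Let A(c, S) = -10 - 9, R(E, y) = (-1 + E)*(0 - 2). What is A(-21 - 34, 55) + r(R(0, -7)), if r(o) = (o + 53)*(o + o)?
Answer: 201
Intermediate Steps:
R(E, y) = 2 - 2*E (R(E, y) = (-1 + E)*(-2) = 2 - 2*E)
A(c, S) = -19
r(o) = 2*o*(53 + o) (r(o) = (53 + o)*(2*o) = 2*o*(53 + o))
A(-21 - 34, 55) + r(R(0, -7)) = -19 + 2*(2 - 2*0)*(53 + (2 - 2*0)) = -19 + 2*(2 + 0)*(53 + (2 + 0)) = -19 + 2*2*(53 + 2) = -19 + 2*2*55 = -19 + 220 = 201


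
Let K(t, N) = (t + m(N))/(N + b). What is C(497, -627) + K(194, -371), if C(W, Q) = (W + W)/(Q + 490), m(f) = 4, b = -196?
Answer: -65636/8631 ≈ -7.6047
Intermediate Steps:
C(W, Q) = 2*W/(490 + Q) (C(W, Q) = (2*W)/(490 + Q) = 2*W/(490 + Q))
K(t, N) = (4 + t)/(-196 + N) (K(t, N) = (t + 4)/(N - 196) = (4 + t)/(-196 + N))
C(497, -627) + K(194, -371) = 2*497/(490 - 627) + (4 + 194)/(-196 - 371) = 2*497/(-137) + 198/(-567) = 2*497*(-1/137) - 1/567*198 = -994/137 - 22/63 = -65636/8631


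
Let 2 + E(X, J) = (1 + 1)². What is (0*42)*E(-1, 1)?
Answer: 0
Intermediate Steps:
E(X, J) = 2 (E(X, J) = -2 + (1 + 1)² = -2 + 2² = -2 + 4 = 2)
(0*42)*E(-1, 1) = (0*42)*2 = 0*2 = 0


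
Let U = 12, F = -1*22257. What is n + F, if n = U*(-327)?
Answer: -26181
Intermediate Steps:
F = -22257
n = -3924 (n = 12*(-327) = -3924)
n + F = -3924 - 22257 = -26181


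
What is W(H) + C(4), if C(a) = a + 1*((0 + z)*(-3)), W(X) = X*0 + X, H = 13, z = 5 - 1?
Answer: 5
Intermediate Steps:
z = 4
W(X) = X (W(X) = 0 + X = X)
C(a) = -12 + a (C(a) = a + 1*((0 + 4)*(-3)) = a + 1*(4*(-3)) = a + 1*(-12) = a - 12 = -12 + a)
W(H) + C(4) = 13 + (-12 + 4) = 13 - 8 = 5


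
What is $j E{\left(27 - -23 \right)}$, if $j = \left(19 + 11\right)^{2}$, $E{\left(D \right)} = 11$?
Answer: $9900$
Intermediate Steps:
$j = 900$ ($j = 30^{2} = 900$)
$j E{\left(27 - -23 \right)} = 900 \cdot 11 = 9900$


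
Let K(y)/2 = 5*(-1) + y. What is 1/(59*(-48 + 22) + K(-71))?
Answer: -1/1686 ≈ -0.00059312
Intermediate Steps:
K(y) = -10 + 2*y (K(y) = 2*(5*(-1) + y) = 2*(-5 + y) = -10 + 2*y)
1/(59*(-48 + 22) + K(-71)) = 1/(59*(-48 + 22) + (-10 + 2*(-71))) = 1/(59*(-26) + (-10 - 142)) = 1/(-1534 - 152) = 1/(-1686) = -1/1686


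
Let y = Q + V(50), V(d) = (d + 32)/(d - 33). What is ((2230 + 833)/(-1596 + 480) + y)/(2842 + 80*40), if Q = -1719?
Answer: -10857809/38209608 ≈ -0.28416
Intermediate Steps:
V(d) = (32 + d)/(-33 + d)
y = -29141/17 (y = -1719 + (32 + 50)/(-33 + 50) = -1719 + 82/17 = -29141/17 ≈ -1714.2)
((2230 + 833)/(-1596 + 480) + y)/(2842 + 80*40) = ((2230 + 833)/(-1596 + 480) - 29141/17)/(2842 + 80*40) = (3063/(-1116) - 29141/17)/(2842 + 3200) = (3063*(-1/1116) - 29141/17)/6042 = (-1021/372 - 29141/17)*(1/6042) = -10857809/6324*1/6042 = -10857809/38209608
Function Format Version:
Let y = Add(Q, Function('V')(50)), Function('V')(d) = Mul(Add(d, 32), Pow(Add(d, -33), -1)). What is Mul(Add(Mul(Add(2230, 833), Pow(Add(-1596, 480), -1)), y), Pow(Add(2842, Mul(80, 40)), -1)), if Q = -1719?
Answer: Rational(-10857809, 38209608) ≈ -0.28416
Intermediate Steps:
Function('V')(d) = Mul(Pow(Add(-33, d), -1), Add(32, d)) (Function('V')(d) = Mul(Add(32, d), Pow(Add(-33, d), -1)) = Mul(Pow(Add(-33, d), -1), Add(32, d)))
y = Rational(-29141, 17) (y = Add(-1719, Mul(Pow(Add(-33, 50), -1), Add(32, 50))) = Add(-1719, Mul(Pow(17, -1), 82)) = Add(-1719, Mul(Rational(1, 17), 82)) = Add(-1719, Rational(82, 17)) = Rational(-29141, 17) ≈ -1714.2)
Mul(Add(Mul(Add(2230, 833), Pow(Add(-1596, 480), -1)), y), Pow(Add(2842, Mul(80, 40)), -1)) = Mul(Add(Mul(Add(2230, 833), Pow(Add(-1596, 480), -1)), Rational(-29141, 17)), Pow(Add(2842, Mul(80, 40)), -1)) = Mul(Add(Mul(3063, Pow(-1116, -1)), Rational(-29141, 17)), Pow(Add(2842, 3200), -1)) = Mul(Add(Mul(3063, Rational(-1, 1116)), Rational(-29141, 17)), Pow(6042, -1)) = Mul(Add(Rational(-1021, 372), Rational(-29141, 17)), Rational(1, 6042)) = Mul(Rational(-10857809, 6324), Rational(1, 6042)) = Rational(-10857809, 38209608)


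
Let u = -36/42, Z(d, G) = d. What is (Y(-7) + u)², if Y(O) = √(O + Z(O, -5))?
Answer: (6 - 7*I*√14)²/49 ≈ -13.265 - 6.4143*I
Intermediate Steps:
u = -6/7 (u = -36*1/42 = -6/7 ≈ -0.85714)
Y(O) = √2*√O (Y(O) = √(O + O) = √(2*O) = √2*√O)
(Y(-7) + u)² = (√2*√(-7) - 6/7)² = (√2*(I*√7) - 6/7)² = (I*√14 - 6/7)² = (-6/7 + I*√14)²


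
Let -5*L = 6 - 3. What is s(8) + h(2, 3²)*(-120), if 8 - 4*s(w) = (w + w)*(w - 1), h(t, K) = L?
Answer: 46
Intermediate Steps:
L = -⅗ (L = -(6 - 3)/5 = -⅕*3 = -⅗ ≈ -0.60000)
h(t, K) = -⅗
s(w) = 2 - w*(-1 + w)/2 (s(w) = 2 - (w + w)*(w - 1)/4 = 2 - 2*w*(-1 + w)/4 = 2 - w*(-1 + w)/2)
s(8) + h(2, 3²)*(-120) = (2 + (½)*8 - ½*8²) - ⅗*(-120) = (2 + 4 - ½*64) + 72 = (2 + 4 - 32) + 72 = -26 + 72 = 46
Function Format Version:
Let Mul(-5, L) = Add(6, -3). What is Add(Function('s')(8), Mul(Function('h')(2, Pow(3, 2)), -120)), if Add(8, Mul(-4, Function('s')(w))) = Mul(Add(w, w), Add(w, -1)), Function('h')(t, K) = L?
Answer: 46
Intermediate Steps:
L = Rational(-3, 5) (L = Mul(Rational(-1, 5), Add(6, -3)) = Mul(Rational(-1, 5), 3) = Rational(-3, 5) ≈ -0.60000)
Function('h')(t, K) = Rational(-3, 5)
Function('s')(w) = Add(2, Mul(Rational(-1, 2), w, Add(-1, w))) (Function('s')(w) = Add(2, Mul(Rational(-1, 4), Mul(Add(w, w), Add(w, -1)))) = Add(2, Mul(Rational(-1, 4), Mul(Mul(2, w), Add(-1, w)))) = Add(2, Mul(Rational(-1, 4), Mul(2, w, Add(-1, w)))) = Add(2, Mul(Rational(-1, 2), w, Add(-1, w))))
Add(Function('s')(8), Mul(Function('h')(2, Pow(3, 2)), -120)) = Add(Add(2, Mul(Rational(1, 2), 8), Mul(Rational(-1, 2), Pow(8, 2))), Mul(Rational(-3, 5), -120)) = Add(Add(2, 4, Mul(Rational(-1, 2), 64)), 72) = Add(Add(2, 4, -32), 72) = Add(-26, 72) = 46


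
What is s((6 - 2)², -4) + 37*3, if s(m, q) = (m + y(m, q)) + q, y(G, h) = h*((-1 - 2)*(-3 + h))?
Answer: 39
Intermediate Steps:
y(G, h) = h*(9 - 3*h) (y(G, h) = h*(-3*(-3 + h)) = h*(9 - 3*h))
s(m, q) = m + q + 3*q*(3 - q) (s(m, q) = (m + 3*q*(3 - q)) + q = m + q + 3*q*(3 - q))
s((6 - 2)², -4) + 37*3 = ((6 - 2)² - 4 - 3*(-4)*(-3 - 4)) + 37*3 = (4² - 4 - 3*(-4)*(-7)) + 111 = (16 - 4 - 84) + 111 = -72 + 111 = 39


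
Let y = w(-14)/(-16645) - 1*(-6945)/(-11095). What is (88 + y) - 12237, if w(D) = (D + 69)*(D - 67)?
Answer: -89747929451/7387051 ≈ -12149.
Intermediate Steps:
w(D) = (-67 + D)*(69 + D) (w(D) = (69 + D)*(-67 + D) = (-67 + D)*(69 + D))
y = -2646852/7387051 (y = (-4623 + (-14)² + 2*(-14))/(-16645) - 1*(-6945)/(-11095) = (-4623 + 196 - 28)*(-1/16645) + 6945*(-1/11095) = -4455*(-1/16645) - 1389/2219 = 891/3329 - 1389/2219 = -2646852/7387051 ≈ -0.35831)
(88 + y) - 12237 = (88 - 2646852/7387051) - 12237 = 647413636/7387051 - 12237 = -89747929451/7387051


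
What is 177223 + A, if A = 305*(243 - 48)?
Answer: 236698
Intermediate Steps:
A = 59475 (A = 305*195 = 59475)
177223 + A = 177223 + 59475 = 236698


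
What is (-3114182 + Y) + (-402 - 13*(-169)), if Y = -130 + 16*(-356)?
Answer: -3118213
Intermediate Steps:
Y = -5826 (Y = -130 - 5696 = -5826)
(-3114182 + Y) + (-402 - 13*(-169)) = (-3114182 - 5826) + (-402 - 13*(-169)) = -3120008 + (-402 + 2197) = -3120008 + 1795 = -3118213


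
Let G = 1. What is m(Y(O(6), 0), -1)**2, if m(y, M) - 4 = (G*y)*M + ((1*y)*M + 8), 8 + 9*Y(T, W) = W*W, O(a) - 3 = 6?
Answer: 15376/81 ≈ 189.83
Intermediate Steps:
O(a) = 9 (O(a) = 3 + 6 = 9)
Y(T, W) = -8/9 + W**2/9 (Y(T, W) = -8/9 + (W*W)/9 = -8/9 + W**2/9)
m(y, M) = 12 + 2*M*y (m(y, M) = 4 + ((1*y)*M + ((1*y)*M + 8)) = 4 + (y*M + (y*M + 8)) = 4 + (M*y + (M*y + 8)) = 4 + (M*y + (8 + M*y)) = 4 + (8 + 2*M*y) = 12 + 2*M*y)
m(Y(O(6), 0), -1)**2 = (12 + 2*(-1)*(-8/9 + (1/9)*0**2))**2 = (12 + 2*(-1)*(-8/9 + (1/9)*0))**2 = (12 + 2*(-1)*(-8/9 + 0))**2 = (12 + 2*(-1)*(-8/9))**2 = (12 + 16/9)**2 = (124/9)**2 = 15376/81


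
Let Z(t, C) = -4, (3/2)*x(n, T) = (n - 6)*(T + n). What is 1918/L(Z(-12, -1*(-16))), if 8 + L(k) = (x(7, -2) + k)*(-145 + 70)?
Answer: 137/3 ≈ 45.667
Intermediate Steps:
x(n, T) = 2*(-6 + n)*(T + n)/3 (x(n, T) = 2*((n - 6)*(T + n))/3 = 2*((-6 + n)*(T + n))/3 = 2*(-6 + n)*(T + n)/3)
L(k) = -258 - 75*k (L(k) = -8 + ((-4*(-2) - 4*7 + (⅔)*7² + (⅔)*(-2)*7) + k)*(-145 + 70) = -8 + ((8 - 28 + (⅔)*49 - 28/3) + k)*(-75) = -8 + ((8 - 28 + 98/3 - 28/3) + k)*(-75) = -8 + (10/3 + k)*(-75) = -8 + (-250 - 75*k) = -258 - 75*k)
1918/L(Z(-12, -1*(-16))) = 1918/(-258 - 75*(-4)) = 1918/(-258 + 300) = 1918/42 = 1918*(1/42) = 137/3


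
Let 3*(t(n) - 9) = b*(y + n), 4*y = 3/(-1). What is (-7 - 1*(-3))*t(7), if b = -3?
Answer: -11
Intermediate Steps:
y = -3/4 (y = (3/(-1))/4 = (3*(-1))/4 = (1/4)*(-3) = -3/4 ≈ -0.75000)
t(n) = 39/4 - n (t(n) = 9 + (-3*(-3/4 + n))/3 = 9 + (9/4 - 3*n)/3 = 9 + (3/4 - n) = 39/4 - n)
(-7 - 1*(-3))*t(7) = (-7 - 1*(-3))*(39/4 - 1*7) = (-7 + 3)*(39/4 - 7) = -4*11/4 = -11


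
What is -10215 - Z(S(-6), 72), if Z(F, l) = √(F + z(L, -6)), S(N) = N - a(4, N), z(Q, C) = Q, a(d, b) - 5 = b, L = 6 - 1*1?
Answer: -10215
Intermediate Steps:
L = 5 (L = 6 - 1 = 5)
a(d, b) = 5 + b
S(N) = -5 (S(N) = N - (5 + N) = N + (-5 - N) = -5)
Z(F, l) = √(5 + F) (Z(F, l) = √(F + 5) = √(5 + F))
-10215 - Z(S(-6), 72) = -10215 - √(5 - 5) = -10215 - √0 = -10215 - 1*0 = -10215 + 0 = -10215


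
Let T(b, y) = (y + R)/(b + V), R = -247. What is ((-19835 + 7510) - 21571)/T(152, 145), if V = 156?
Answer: 5219984/51 ≈ 1.0235e+5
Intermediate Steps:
T(b, y) = (-247 + y)/(156 + b) (T(b, y) = (y - 247)/(b + 156) = (-247 + y)/(156 + b))
((-19835 + 7510) - 21571)/T(152, 145) = ((-19835 + 7510) - 21571)/(((-247 + 145)/(156 + 152))) = (-12325 - 21571)/((-102/308)) = -33896/((1/308)*(-102)) = -33896/(-51/154) = -33896*(-154/51) = 5219984/51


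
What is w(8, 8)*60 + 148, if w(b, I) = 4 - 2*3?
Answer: 28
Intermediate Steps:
w(b, I) = -2 (w(b, I) = 4 - 6 = -2)
w(8, 8)*60 + 148 = -2*60 + 148 = -120 + 148 = 28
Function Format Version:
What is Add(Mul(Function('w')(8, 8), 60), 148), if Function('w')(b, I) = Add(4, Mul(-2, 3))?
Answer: 28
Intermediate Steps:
Function('w')(b, I) = -2 (Function('w')(b, I) = Add(4, -6) = -2)
Add(Mul(Function('w')(8, 8), 60), 148) = Add(Mul(-2, 60), 148) = Add(-120, 148) = 28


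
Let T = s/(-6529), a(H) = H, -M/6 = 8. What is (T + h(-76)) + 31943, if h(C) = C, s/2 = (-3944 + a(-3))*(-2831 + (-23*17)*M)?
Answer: 333866321/6529 ≈ 51136.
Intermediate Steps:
M = -48 (M = -6*8 = -48)
s = -125806678 (s = 2*((-3944 - 3)*(-2831 - 23*17*(-48))) = 2*(-3947*(-2831 - 391*(-48))) = 2*(-3947*(-2831 + 18768)) = 2*(-3947*15937) = 2*(-62903339) = -125806678)
T = 125806678/6529 (T = -125806678/(-6529) = -125806678*(-1/6529) = 125806678/6529 ≈ 19269.)
(T + h(-76)) + 31943 = (125806678/6529 - 76) + 31943 = 125310474/6529 + 31943 = 333866321/6529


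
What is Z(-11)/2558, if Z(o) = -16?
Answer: -8/1279 ≈ -0.0062549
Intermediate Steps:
Z(-11)/2558 = -16/2558 = (1/2558)*(-16) = -8/1279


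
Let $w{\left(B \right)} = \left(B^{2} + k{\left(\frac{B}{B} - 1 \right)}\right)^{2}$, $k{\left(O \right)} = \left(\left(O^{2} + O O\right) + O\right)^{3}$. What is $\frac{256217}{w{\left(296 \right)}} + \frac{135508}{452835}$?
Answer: $\frac{1040351784820843}{3476216612597760} \approx 0.29928$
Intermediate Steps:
$k{\left(O \right)} = \left(O + 2 O^{2}\right)^{3}$ ($k{\left(O \right)} = \left(\left(O^{2} + O^{2}\right) + O\right)^{3} = \left(2 O^{2} + O\right)^{3} = \left(O + 2 O^{2}\right)^{3}$)
$w{\left(B \right)} = B^{4}$ ($w{\left(B \right)} = \left(B^{2} + \left(\frac{B}{B} - 1\right)^{3} \left(1 + 2 \left(\frac{B}{B} - 1\right)\right)^{3}\right)^{2} = \left(B^{2} + \left(1 - 1\right)^{3} \left(1 + 2 \left(1 - 1\right)\right)^{3}\right)^{2} = \left(B^{2} + 0^{3} \left(1 + 2 \cdot 0\right)^{3}\right)^{2} = \left(B^{2} + 0 \left(1 + 0\right)^{3}\right)^{2} = \left(B^{2} + 0 \cdot 1^{3}\right)^{2} = \left(B^{2} + 0 \cdot 1\right)^{2} = \left(B^{2} + 0\right)^{2} = \left(B^{2}\right)^{2} = B^{4}$)
$\frac{256217}{w{\left(296 \right)}} + \frac{135508}{452835} = \frac{256217}{296^{4}} + \frac{135508}{452835} = \frac{256217}{7676563456} + 135508 \cdot \frac{1}{452835} = 256217 \cdot \frac{1}{7676563456} + \frac{135508}{452835} = \frac{256217}{7676563456} + \frac{135508}{452835} = \frac{1040351784820843}{3476216612597760}$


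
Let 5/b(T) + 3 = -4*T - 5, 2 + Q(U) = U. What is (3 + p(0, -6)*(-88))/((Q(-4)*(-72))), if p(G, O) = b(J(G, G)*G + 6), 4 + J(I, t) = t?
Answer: 67/1728 ≈ 0.038773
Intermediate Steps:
J(I, t) = -4 + t
Q(U) = -2 + U
b(T) = 5/(-8 - 4*T) (b(T) = 5/(-3 + (-4*T - 5)) = 5/(-3 + (-5 - 4*T)) = 5/(-8 - 4*T))
p(G, O) = -5/(32 + 4*G*(-4 + G)) (p(G, O) = -5/(8 + 4*((-4 + G)*G + 6)) = -5/(8 + 4*(G*(-4 + G) + 6)) = -5/(8 + 4*(6 + G*(-4 + G))) = -5/(8 + (24 + 4*G*(-4 + G))) = -5/(32 + 4*G*(-4 + G)))
(3 + p(0, -6)*(-88))/((Q(-4)*(-72))) = (3 - 5/(32 + 4*0*(-4 + 0))*(-88))/(((-2 - 4)*(-72))) = (3 - 5/(32 + 4*0*(-4))*(-88))/((-6*(-72))) = (3 - 5/(32 + 0)*(-88))/432 = (3 - 5/32*(-88))*(1/432) = (3 + 55/4)*(1/432) = (67/4)*(1/432) = 67/1728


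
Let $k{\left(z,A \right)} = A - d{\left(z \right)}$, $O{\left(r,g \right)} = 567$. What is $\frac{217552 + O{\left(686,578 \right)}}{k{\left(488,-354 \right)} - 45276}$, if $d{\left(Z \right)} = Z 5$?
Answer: $- \frac{19829}{4370} \approx -4.5375$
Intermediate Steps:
$d{\left(Z \right)} = 5 Z$
$k{\left(z,A \right)} = A - 5 z$
$\frac{217552 + O{\left(686,578 \right)}}{k{\left(488,-354 \right)} - 45276} = \frac{217552 + 567}{\left(-354 - 2440\right) - 45276} = \frac{218119}{\left(-354 - 2440\right) - 45276} = \frac{218119}{-2794 - 45276} = \frac{218119}{-48070} = 218119 \left(- \frac{1}{48070}\right) = - \frac{19829}{4370}$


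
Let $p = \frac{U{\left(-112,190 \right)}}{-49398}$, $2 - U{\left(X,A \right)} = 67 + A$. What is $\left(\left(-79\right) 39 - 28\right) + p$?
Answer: $- \frac{51192709}{16466} \approx -3109.0$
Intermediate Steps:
$U{\left(X,A \right)} = -65 - A$ ($U{\left(X,A \right)} = 2 - \left(67 + A\right) = -65 - A$)
$p = \frac{85}{16466}$ ($p = \frac{-65 - 190}{-49398} = \left(-65 - 190\right) \left(- \frac{1}{49398}\right) = \left(-255\right) \left(- \frac{1}{49398}\right) = \frac{85}{16466} \approx 0.0051621$)
$\left(\left(-79\right) 39 - 28\right) + p = \left(\left(-79\right) 39 - 28\right) + \frac{85}{16466} = \left(-3081 - 28\right) + \frac{85}{16466} = -3109 + \frac{85}{16466} = - \frac{51192709}{16466}$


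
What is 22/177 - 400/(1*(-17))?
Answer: 71174/3009 ≈ 23.654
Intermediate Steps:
22/177 - 400/(1*(-17)) = 22*(1/177) - 400/(-17) = 22/177 - 400*(-1/17) = 22/177 + 400/17 = 71174/3009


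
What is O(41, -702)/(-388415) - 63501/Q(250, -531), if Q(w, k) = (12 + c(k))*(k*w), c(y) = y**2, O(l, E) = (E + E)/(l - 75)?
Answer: -1723860284063/16477666563507750 ≈ -0.00010462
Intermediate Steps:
O(l, E) = 2*E/(-75 + l) (O(l, E) = (2*E)/(-75 + l) = 2*E/(-75 + l))
Q(w, k) = k*w*(12 + k**2) (Q(w, k) = (12 + k**2)*(k*w) = k*w*(12 + k**2))
O(41, -702)/(-388415) - 63501/Q(250, -531) = (2*(-702)/(-75 + 41))/(-388415) - 63501*(-1/(132750*(12 + (-531)**2))) = (2*(-702)/(-34))*(-1/388415) - 63501*(-1/(132750*(12 + 281961))) = (2*(-702)*(-1/34))*(-1/388415) - 63501/((-531*250*281973)) = (702/17)*(-1/388415) - 63501/(-37431915750) = -702/6603055 - 63501*(-1/37431915750) = -702/6603055 + 21167/12477305250 = -1723860284063/16477666563507750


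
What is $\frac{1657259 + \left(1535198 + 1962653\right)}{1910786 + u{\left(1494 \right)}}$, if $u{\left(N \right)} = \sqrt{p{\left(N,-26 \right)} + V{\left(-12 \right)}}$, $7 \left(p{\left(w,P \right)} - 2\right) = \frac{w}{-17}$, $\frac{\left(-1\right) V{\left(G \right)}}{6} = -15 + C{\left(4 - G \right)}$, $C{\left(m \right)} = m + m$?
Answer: $\frac{586093564979370}{217240636705559} - \frac{2577555 i \sqrt{1593886}}{217240636705559} \approx 2.6979 - 1.4979 \cdot 10^{-5} i$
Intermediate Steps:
$C{\left(m \right)} = 2 m$
$V{\left(G \right)} = 42 + 12 G$ ($V{\left(G \right)} = - 6 \left(-15 + 2 \left(4 - G\right)\right) = - 6 \left(-15 - \left(-8 + 2 G\right)\right) = - 6 \left(-7 - 2 G\right) = 42 + 12 G$)
$p{\left(w,P \right)} = 2 - \frac{w}{119}$ ($p{\left(w,P \right)} = 2 + \frac{w \frac{1}{-17}}{7} = 2 + \frac{w \left(- \frac{1}{17}\right)}{7} = 2 + \frac{\left(- \frac{1}{17}\right) w}{7} = 2 - \frac{w}{119}$)
$u{\left(N \right)} = \sqrt{-100 - \frac{N}{119}}$ ($u{\left(N \right)} = \sqrt{\left(2 - \frac{N}{119}\right) + \left(42 + 12 \left(-12\right)\right)} = \sqrt{\left(2 - \frac{N}{119}\right) + \left(42 - 144\right)} = \sqrt{\left(2 - \frac{N}{119}\right) - 102} = \sqrt{-100 - \frac{N}{119}}$)
$\frac{1657259 + \left(1535198 + 1962653\right)}{1910786 + u{\left(1494 \right)}} = \frac{1657259 + \left(1535198 + 1962653\right)}{1910786 + \frac{\sqrt{-1416100 - 177786}}{119}} = \frac{1657259 + 3497851}{1910786 + \frac{\sqrt{-1416100 - 177786}}{119}} = \frac{5155110}{1910786 + \frac{\sqrt{-1593886}}{119}} = \frac{5155110}{1910786 + \frac{i \sqrt{1593886}}{119}}$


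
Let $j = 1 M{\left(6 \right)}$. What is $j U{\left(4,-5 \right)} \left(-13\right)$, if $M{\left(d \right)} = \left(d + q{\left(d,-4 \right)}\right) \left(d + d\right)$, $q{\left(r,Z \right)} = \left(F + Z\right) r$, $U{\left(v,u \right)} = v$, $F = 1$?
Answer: $7488$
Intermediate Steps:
$q{\left(r,Z \right)} = r \left(1 + Z\right)$ ($q{\left(r,Z \right)} = \left(1 + Z\right) r = r \left(1 + Z\right)$)
$M{\left(d \right)} = - 4 d^{2}$ ($M{\left(d \right)} = \left(d + d \left(1 - 4\right)\right) \left(d + d\right) = \left(d + d \left(-3\right)\right) 2 d = \left(d - 3 d\right) 2 d = - 2 d 2 d = - 4 d^{2}$)
$j = -144$ ($j = 1 \left(- 4 \cdot 6^{2}\right) = 1 \left(\left(-4\right) 36\right) = 1 \left(-144\right) = -144$)
$j U{\left(4,-5 \right)} \left(-13\right) = \left(-144\right) 4 \left(-13\right) = \left(-576\right) \left(-13\right) = 7488$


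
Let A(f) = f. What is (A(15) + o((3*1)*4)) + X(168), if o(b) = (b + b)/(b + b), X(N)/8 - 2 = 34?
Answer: 304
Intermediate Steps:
X(N) = 288 (X(N) = 16 + 8*34 = 16 + 272 = 288)
o(b) = 1 (o(b) = (2*b)/((2*b)) = (2*b)*(1/(2*b)) = 1)
(A(15) + o((3*1)*4)) + X(168) = (15 + 1) + 288 = 16 + 288 = 304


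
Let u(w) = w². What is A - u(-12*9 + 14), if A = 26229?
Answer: 17393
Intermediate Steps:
A - u(-12*9 + 14) = 26229 - (-12*9 + 14)² = 26229 - (-108 + 14)² = 26229 - 1*(-94)² = 26229 - 1*8836 = 26229 - 8836 = 17393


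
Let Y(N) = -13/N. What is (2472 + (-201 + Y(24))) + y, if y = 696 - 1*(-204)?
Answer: 76091/24 ≈ 3170.5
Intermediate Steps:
y = 900 (y = 696 + 204 = 900)
(2472 + (-201 + Y(24))) + y = (2472 + (-201 - 13/24)) + 900 = (2472 - 4837/24) + 900 = 54491/24 + 900 = 76091/24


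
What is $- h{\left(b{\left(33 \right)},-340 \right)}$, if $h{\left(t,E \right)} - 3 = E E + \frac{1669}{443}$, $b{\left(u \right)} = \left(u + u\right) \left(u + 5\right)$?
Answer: $- \frac{51213798}{443} \approx -1.1561 \cdot 10^{5}$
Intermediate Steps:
$b{\left(u \right)} = 2 u \left(5 + u\right)$
$h{\left(t,E \right)} = \frac{2998}{443} + E^{2}$ ($h{\left(t,E \right)} = 3 + \left(E E + \frac{1669}{443}\right) = 3 + \left(E^{2} + 1669 \cdot \frac{1}{443}\right) = 3 + \left(E^{2} + \frac{1669}{443}\right) = 3 + \left(\frac{1669}{443} + E^{2}\right) = \frac{2998}{443} + E^{2}$)
$- h{\left(b{\left(33 \right)},-340 \right)} = - (\frac{2998}{443} + \left(-340\right)^{2}) = - (\frac{2998}{443} + 115600) = \left(-1\right) \frac{51213798}{443} = - \frac{51213798}{443}$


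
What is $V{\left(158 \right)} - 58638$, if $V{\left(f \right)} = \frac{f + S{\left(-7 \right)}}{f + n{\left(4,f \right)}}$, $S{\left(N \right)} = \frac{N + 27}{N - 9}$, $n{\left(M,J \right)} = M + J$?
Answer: $- \frac{75056013}{1280} \approx -58638.0$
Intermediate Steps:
$n{\left(M,J \right)} = J + M$
$S{\left(N \right)} = \frac{27 + N}{-9 + N}$
$V{\left(f \right)} = \frac{- \frac{5}{4} + f}{4 + 2 f}$ ($V{\left(f \right)} = \frac{f + \frac{27 - 7}{-9 - 7}}{f + \left(f + 4\right)} = \frac{f + \frac{1}{-16} \cdot 20}{f + \left(4 + f\right)} = \frac{f - \frac{5}{4}}{4 + 2 f} = \frac{- \frac{5}{4} + f}{4 + 2 f}$)
$V{\left(158 \right)} - 58638 = \frac{-5 + 4 \cdot 158}{8 \left(2 + 158\right)} - 58638 = \frac{-5 + 632}{8 \cdot 160} - 58638 = \frac{1}{8} \cdot \frac{1}{160} \cdot 627 - 58638 = \frac{627}{1280} - 58638 = - \frac{75056013}{1280}$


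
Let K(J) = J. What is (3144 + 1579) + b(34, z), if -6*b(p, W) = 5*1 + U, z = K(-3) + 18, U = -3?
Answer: 14168/3 ≈ 4722.7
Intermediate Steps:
z = 15 (z = -3 + 18 = 15)
b(p, W) = -⅓ (b(p, W) = -(5*1 - 3)/6 = -(5 - 3)/6 = -⅙*2 = -⅓)
(3144 + 1579) + b(34, z) = (3144 + 1579) - ⅓ = 4723 - ⅓ = 14168/3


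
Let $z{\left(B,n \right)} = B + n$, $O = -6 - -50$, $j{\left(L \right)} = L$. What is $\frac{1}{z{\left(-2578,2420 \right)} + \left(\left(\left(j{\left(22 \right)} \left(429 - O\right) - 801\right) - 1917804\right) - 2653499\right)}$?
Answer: $- \frac{1}{4563792} \approx -2.1912 \cdot 10^{-7}$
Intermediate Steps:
$O = 44$ ($O = -6 + 50 = 44$)
$\frac{1}{z{\left(-2578,2420 \right)} + \left(\left(\left(j{\left(22 \right)} \left(429 - O\right) - 801\right) - 1917804\right) - 2653499\right)} = \frac{1}{\left(-2578 + 2420\right) - \left(4572104 - 22 \left(429 - 44\right)\right)} = \frac{1}{-158 - \left(4572104 - 22 \left(429 - 44\right)\right)} = \frac{1}{-158 + \left(\left(\left(22 \cdot 385 - 801\right) - 1917804\right) - 2653499\right)} = \frac{1}{-158 + \left(\left(\left(8470 - 801\right) - 1917804\right) - 2653499\right)} = \frac{1}{-158 + \left(\left(7669 - 1917804\right) - 2653499\right)} = \frac{1}{-158 - 4563634} = \frac{1}{-4563792} = - \frac{1}{4563792}$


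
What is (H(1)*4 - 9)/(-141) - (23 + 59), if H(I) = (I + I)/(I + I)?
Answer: -11557/141 ≈ -81.965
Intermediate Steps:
H(I) = 1 (H(I) = (2*I)/((2*I)) = (2*I)*(1/(2*I)) = 1)
(H(1)*4 - 9)/(-141) - (23 + 59) = (1*4 - 9)/(-141) - (23 + 59) = (4 - 9)*(-1/141) - 1*82 = -5*(-1/141) - 82 = 5/141 - 82 = -11557/141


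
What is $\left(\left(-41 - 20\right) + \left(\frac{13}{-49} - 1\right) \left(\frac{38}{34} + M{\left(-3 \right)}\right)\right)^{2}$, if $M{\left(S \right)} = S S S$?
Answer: $\frac{553802089}{693889} \approx 798.11$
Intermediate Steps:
$M{\left(S \right)} = S^{3}$ ($M{\left(S \right)} = S^{2} S = S^{3}$)
$\left(\left(-41 - 20\right) + \left(\frac{13}{-49} - 1\right) \left(\frac{38}{34} + M{\left(-3 \right)}\right)\right)^{2} = \left(\left(-41 - 20\right) + \left(\frac{13}{-49} - 1\right) \left(\frac{38}{34} + \left(-3\right)^{3}\right)\right)^{2} = \left(\left(-41 - 20\right) + \left(13 \left(- \frac{1}{49}\right) - 1\right) \left(38 \cdot \frac{1}{34} - 27\right)\right)^{2} = \left(-61 + \left(- \frac{13}{49} - 1\right) \left(\frac{19}{17} - 27\right)\right)^{2} = \left(-61 - - \frac{27280}{833}\right)^{2} = \left(-61 + \frac{27280}{833}\right)^{2} = \left(- \frac{23533}{833}\right)^{2} = \frac{553802089}{693889}$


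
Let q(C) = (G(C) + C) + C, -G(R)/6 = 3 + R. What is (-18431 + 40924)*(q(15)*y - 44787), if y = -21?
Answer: -970550457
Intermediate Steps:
G(R) = -18 - 6*R (G(R) = -6*(3 + R) = -18 - 6*R)
q(C) = -18 - 4*C (q(C) = ((-18 - 6*C) + C) + C = (-18 - 5*C) + C = -18 - 4*C)
(-18431 + 40924)*(q(15)*y - 44787) = (-18431 + 40924)*((-18 - 4*15)*(-21) - 44787) = 22493*((-18 - 60)*(-21) - 44787) = 22493*(-78*(-21) - 44787) = 22493*(1638 - 44787) = 22493*(-43149) = -970550457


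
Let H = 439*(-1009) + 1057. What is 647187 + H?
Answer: 205293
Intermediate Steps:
H = -441894 (H = -442951 + 1057 = -441894)
647187 + H = 647187 - 441894 = 205293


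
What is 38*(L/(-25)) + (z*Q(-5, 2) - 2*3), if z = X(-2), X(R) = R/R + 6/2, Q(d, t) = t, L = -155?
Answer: 1188/5 ≈ 237.60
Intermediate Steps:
X(R) = 4 (X(R) = 1 + 6*(1/2) = 1 + 3 = 4)
z = 4
38*(L/(-25)) + (z*Q(-5, 2) - 2*3) = 38*(-155/(-25)) + (4*2 - 2*3) = 38*(-155*(-1/25)) + (8 - 6) = 38*(31/5) + 2 = 1178/5 + 2 = 1188/5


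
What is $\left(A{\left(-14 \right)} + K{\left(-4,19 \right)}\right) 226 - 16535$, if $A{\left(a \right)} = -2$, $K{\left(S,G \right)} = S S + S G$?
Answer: $-30547$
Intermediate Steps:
$K{\left(S,G \right)} = S^{2} + G S$
$\left(A{\left(-14 \right)} + K{\left(-4,19 \right)}\right) 226 - 16535 = \left(-2 - 4 \left(19 - 4\right)\right) 226 - 16535 = \left(-2 - 60\right) 226 - 16535 = \left(-62\right) 226 - 16535 = -14012 - 16535 = -30547$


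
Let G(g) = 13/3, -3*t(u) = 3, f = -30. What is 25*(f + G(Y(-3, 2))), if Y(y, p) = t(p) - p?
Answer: -1925/3 ≈ -641.67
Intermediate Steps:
t(u) = -1 (t(u) = -⅓*3 = -1)
Y(y, p) = -1 - p
G(g) = 13/3 (G(g) = 13*(⅓) = 13/3)
25*(f + G(Y(-3, 2))) = 25*(-30 + 13/3) = 25*(-77/3) = -1925/3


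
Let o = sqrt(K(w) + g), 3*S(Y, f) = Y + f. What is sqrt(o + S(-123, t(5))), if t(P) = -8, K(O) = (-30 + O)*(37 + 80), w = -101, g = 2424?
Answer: sqrt(-393 + 9*I*sqrt(12903))/3 ≈ 6.2461 + 9.0929*I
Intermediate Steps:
K(O) = -3510 + 117*O (K(O) = (-30 + O)*117 = -3510 + 117*O)
S(Y, f) = Y/3 + f/3 (S(Y, f) = (Y + f)/3 = Y/3 + f/3)
o = I*sqrt(12903) (o = sqrt((-3510 + 117*(-101)) + 2424) = sqrt((-3510 - 11817) + 2424) = sqrt(-15327 + 2424) = sqrt(-12903) = I*sqrt(12903) ≈ 113.59*I)
sqrt(o + S(-123, t(5))) = sqrt(I*sqrt(12903) + ((1/3)*(-123) + (1/3)*(-8))) = sqrt(I*sqrt(12903) + (-41 - 8/3)) = sqrt(I*sqrt(12903) - 131/3) = sqrt(-131/3 + I*sqrt(12903))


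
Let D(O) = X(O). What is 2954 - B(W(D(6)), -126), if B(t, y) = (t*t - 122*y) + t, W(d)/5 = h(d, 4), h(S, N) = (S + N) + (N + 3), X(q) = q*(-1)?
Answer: -13068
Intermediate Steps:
X(q) = -q
h(S, N) = 3 + S + 2*N (h(S, N) = (N + S) + (3 + N) = 3 + S + 2*N)
D(O) = -O
W(d) = 55 + 5*d (W(d) = 5*(3 + d + 2*4) = 5*(3 + d + 8) = 5*(11 + d) = 55 + 5*d)
B(t, y) = t + t² - 122*y (B(t, y) = (t² - 122*y) + t = t + t² - 122*y)
2954 - B(W(D(6)), -126) = 2954 - ((55 + 5*(-1*6)) + (55 + 5*(-1*6))² - 122*(-126)) = 2954 - ((55 + 5*(-6)) + (55 + 5*(-6))² + 15372) = 2954 - ((55 - 30) + (55 - 30)² + 15372) = 2954 - (25 + 25² + 15372) = 2954 - (25 + 625 + 15372) = 2954 - 1*16022 = 2954 - 16022 = -13068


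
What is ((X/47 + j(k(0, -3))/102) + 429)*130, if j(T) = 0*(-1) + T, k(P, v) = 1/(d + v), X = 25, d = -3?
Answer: 803075585/14382 ≈ 55839.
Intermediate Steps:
k(P, v) = 1/(-3 + v)
j(T) = T (j(T) = 0 + T = T)
((X/47 + j(k(0, -3))/102) + 429)*130 = ((25/47 + 1/(-3 - 3*102)) + 429)*130 = ((25*(1/47) + (1/102)/(-6)) + 429)*130 = ((25/47 - 1/6*1/102) + 429)*130 = ((25/47 - 1/612) + 429)*130 = (15253/28764 + 429)*130 = (12355009/28764)*130 = 803075585/14382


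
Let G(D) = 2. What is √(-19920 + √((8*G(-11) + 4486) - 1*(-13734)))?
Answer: √(-19920 + 2*√4559) ≈ 140.66*I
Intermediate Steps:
√(-19920 + √((8*G(-11) + 4486) - 1*(-13734))) = √(-19920 + √((8*2 + 4486) - 1*(-13734))) = √(-19920 + √((16 + 4486) + 13734)) = √(-19920 + √(4502 + 13734)) = √(-19920 + √18236) = √(-19920 + 2*√4559)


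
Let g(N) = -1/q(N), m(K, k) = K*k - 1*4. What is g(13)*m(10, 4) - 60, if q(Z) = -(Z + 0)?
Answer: -744/13 ≈ -57.231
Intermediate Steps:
m(K, k) = -4 + K*k (m(K, k) = K*k - 4 = -4 + K*k)
q(Z) = -Z
g(N) = 1/N (g(N) = -1/((-N)) = -(-1)/N = 1/N)
g(13)*m(10, 4) - 60 = (-4 + 10*4)/13 - 60 = (-4 + 40)/13 - 60 = (1/13)*36 - 60 = 36/13 - 60 = -744/13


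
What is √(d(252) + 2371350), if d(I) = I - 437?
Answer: √2371165 ≈ 1539.9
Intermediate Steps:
d(I) = -437 + I
√(d(252) + 2371350) = √((-437 + 252) + 2371350) = √(-185 + 2371350) = √2371165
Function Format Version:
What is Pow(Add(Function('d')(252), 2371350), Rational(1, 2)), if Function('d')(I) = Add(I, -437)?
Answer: Pow(2371165, Rational(1, 2)) ≈ 1539.9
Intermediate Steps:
Function('d')(I) = Add(-437, I)
Pow(Add(Function('d')(252), 2371350), Rational(1, 2)) = Pow(Add(Add(-437, 252), 2371350), Rational(1, 2)) = Pow(Add(-185, 2371350), Rational(1, 2)) = Pow(2371165, Rational(1, 2))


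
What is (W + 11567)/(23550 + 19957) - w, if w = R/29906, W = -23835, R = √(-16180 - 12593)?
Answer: -12268/43507 - 3*I*√3197/29906 ≈ -0.28198 - 0.005672*I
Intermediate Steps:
R = 3*I*√3197 (R = √(-28773) = 3*I*√3197 ≈ 169.63*I)
w = 3*I*√3197/29906 (w = (3*I*√3197)/29906 = (3*I*√3197)*(1/29906) = 3*I*√3197/29906 ≈ 0.005672*I)
(W + 11567)/(23550 + 19957) - w = (-23835 + 11567)/(23550 + 19957) - 3*I*√3197/29906 = -12268/43507 - 3*I*√3197/29906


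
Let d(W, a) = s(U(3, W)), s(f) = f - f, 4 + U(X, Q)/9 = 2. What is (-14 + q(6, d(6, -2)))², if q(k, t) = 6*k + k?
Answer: 784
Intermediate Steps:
U(X, Q) = -18 (U(X, Q) = -36 + 9*2 = -36 + 18 = -18)
s(f) = 0
d(W, a) = 0
q(k, t) = 7*k
(-14 + q(6, d(6, -2)))² = (-14 + 7*6)² = (-14 + 42)² = 28² = 784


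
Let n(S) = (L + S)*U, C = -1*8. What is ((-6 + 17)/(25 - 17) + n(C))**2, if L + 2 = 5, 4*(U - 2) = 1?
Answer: 6241/64 ≈ 97.516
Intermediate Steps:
U = 9/4 (U = 2 + (1/4)*1 = 2 + 1/4 = 9/4 ≈ 2.2500)
L = 3 (L = -2 + 5 = 3)
C = -8
n(S) = 27/4 + 9*S/4 (n(S) = (3 + S)*(9/4) = 27/4 + 9*S/4)
((-6 + 17)/(25 - 17) + n(C))**2 = ((-6 + 17)/(25 - 17) + (27/4 + (9/4)*(-8)))**2 = (11/8 + (27/4 - 18))**2 = (11*(1/8) - 45/4)**2 = (11/8 - 45/4)**2 = (-79/8)**2 = 6241/64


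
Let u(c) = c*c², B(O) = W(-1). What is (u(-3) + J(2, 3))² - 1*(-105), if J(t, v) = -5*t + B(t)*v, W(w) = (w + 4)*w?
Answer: 2221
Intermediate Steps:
W(w) = w*(4 + w) (W(w) = (4 + w)*w = w*(4 + w))
B(O) = -3 (B(O) = -(4 - 1) = -1*3 = -3)
u(c) = c³
J(t, v) = -5*t - 3*v
(u(-3) + J(2, 3))² - 1*(-105) = ((-3)³ + (-5*2 - 3*3))² - 1*(-105) = (-27 + (-10 - 9))² + 105 = (-27 - 19)² + 105 = (-46)² + 105 = 2116 + 105 = 2221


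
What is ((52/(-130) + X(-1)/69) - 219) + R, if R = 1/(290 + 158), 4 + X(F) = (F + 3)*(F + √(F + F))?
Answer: -11307853/51520 + 2*I*√2/69 ≈ -219.48 + 0.040992*I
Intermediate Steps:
X(F) = -4 + (3 + F)*(F + √2*√F) (X(F) = -4 + (F + 3)*(F + √(F + F)) = -4 + (3 + F)*(F + √(2*F)) = -4 + (3 + F)*(F + √2*√F))
R = 1/448 ≈ 0.0022321
((52/(-130) + X(-1)/69) - 219) + R = ((52/(-130) + (-4 + (-1)² + 3*(-1) + √2*(-1)^(3/2) + 3*√2*√(-1))/69) - 219) + 1/448 = ((52*(-1/130) + (-4 + 1 - 3 + √2*(-I) + 3*√2*I)*(1/69)) - 219) + 1/448 = ((-⅖ + (-4 + 1 - 3 - I*√2 + 3*I*√2)*(1/69)) - 219) + 1/448 = ((-⅖ + (-6 + 2*I*√2)*(1/69)) - 219) + 1/448 = ((-⅖ + (-2/23 + 2*I*√2/69)) - 219) + 1/448 = ((-56/115 + 2*I*√2/69) - 219) + 1/448 = (-25241/115 + 2*I*√2/69) + 1/448 = -11307853/51520 + 2*I*√2/69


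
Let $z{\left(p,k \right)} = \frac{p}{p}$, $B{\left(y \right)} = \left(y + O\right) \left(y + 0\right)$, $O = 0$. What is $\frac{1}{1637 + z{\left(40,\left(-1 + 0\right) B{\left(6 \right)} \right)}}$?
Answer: $\frac{1}{1638} \approx 0.0006105$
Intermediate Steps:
$B{\left(y \right)} = y^{2}$ ($B{\left(y \right)} = \left(y + 0\right) \left(y + 0\right) = y y = y^{2}$)
$z{\left(p,k \right)} = 1$
$\frac{1}{1637 + z{\left(40,\left(-1 + 0\right) B{\left(6 \right)} \right)}} = \frac{1}{1637 + 1} = \frac{1}{1638}$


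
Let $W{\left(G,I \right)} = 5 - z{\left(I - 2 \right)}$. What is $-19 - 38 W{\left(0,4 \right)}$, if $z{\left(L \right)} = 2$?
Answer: $-133$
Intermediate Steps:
$W{\left(G,I \right)} = 3$ ($W{\left(G,I \right)} = 5 - 2 = 3$)
$-19 - 38 W{\left(0,4 \right)} = -19 - 114 = -133$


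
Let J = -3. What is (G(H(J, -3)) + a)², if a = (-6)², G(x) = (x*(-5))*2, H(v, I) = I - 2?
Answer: 7396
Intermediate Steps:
H(v, I) = -2 + I
G(x) = -10*x (G(x) = -5*x*2 = -10*x)
a = 36
(G(H(J, -3)) + a)² = (-10*(-2 - 3) + 36)² = (-10*(-5) + 36)² = (50 + 36)² = 86² = 7396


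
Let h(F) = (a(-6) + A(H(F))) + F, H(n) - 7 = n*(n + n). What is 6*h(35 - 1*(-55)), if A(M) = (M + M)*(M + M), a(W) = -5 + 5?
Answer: 6304004916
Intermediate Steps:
a(W) = 0
H(n) = 7 + 2*n**2 (H(n) = 7 + n*(n + n) = 7 + n*(2*n) = 7 + 2*n**2)
A(M) = 4*M**2 (A(M) = (2*M)*(2*M) = 4*M**2)
h(F) = F + 4*(7 + 2*F**2)**2 (h(F) = (0 + 4*(7 + 2*F**2)**2) + F = 4*(7 + 2*F**2)**2 + F = F + 4*(7 + 2*F**2)**2)
6*h(35 - 1*(-55)) = 6*((35 - 1*(-55)) + 4*(7 + 2*(35 - 1*(-55))**2)**2) = 6*((35 + 55) + 4*(7 + 2*(35 + 55)**2)**2) = 6*(90 + 4*(7 + 2*90**2)**2) = 6*(90 + 4*(7 + 2*8100)**2) = 6*(90 + 4*(7 + 16200)**2) = 6*(90 + 4*16207**2) = 6*(90 + 4*262666849) = 6*(90 + 1050667396) = 6*1050667486 = 6304004916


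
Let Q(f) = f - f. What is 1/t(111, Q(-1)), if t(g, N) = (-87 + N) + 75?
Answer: -1/12 ≈ -0.083333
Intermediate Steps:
Q(f) = 0
t(g, N) = -12 + N
1/t(111, Q(-1)) = 1/(-12 + 0) = 1/(-12) = -1/12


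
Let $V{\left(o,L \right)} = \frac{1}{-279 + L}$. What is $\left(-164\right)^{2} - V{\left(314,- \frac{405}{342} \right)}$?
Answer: $\frac{286361750}{10647} \approx 26896.0$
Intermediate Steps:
$\left(-164\right)^{2} - V{\left(314,- \frac{405}{342} \right)} = \left(-164\right)^{2} - \frac{1}{-279 - \frac{405}{342}} = 26896 - \frac{1}{-279 - \frac{45}{38}} = 26896 - \frac{1}{- \frac{10647}{38}} = 26896 - - \frac{38}{10647} = 26896 + \frac{38}{10647} = \frac{286361750}{10647}$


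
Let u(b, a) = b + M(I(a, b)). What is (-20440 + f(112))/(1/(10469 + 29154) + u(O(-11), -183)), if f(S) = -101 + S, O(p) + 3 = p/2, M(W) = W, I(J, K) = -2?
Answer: 1618916534/832081 ≈ 1945.6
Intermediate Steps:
O(p) = -3 + p/2
u(b, a) = -2 + b (u(b, a) = b - 2 = -2 + b)
(-20440 + f(112))/(1/(10469 + 29154) + u(O(-11), -183)) = (-20440 + (-101 + 112))/(1/(10469 + 29154) + (-2 + (-3 + (1/2)*(-11)))) = (-20440 + 11)/(1/39623 + (-2 + (-3 - 11/2))) = -20429/(1/39623 + (-2 - 17/2)) = -20429/(1/39623 - 21/2) = -20429/(-832081/79246) = -20429*(-79246/832081) = 1618916534/832081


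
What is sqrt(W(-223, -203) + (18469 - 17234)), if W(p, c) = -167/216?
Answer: sqrt(1599558)/36 ≈ 35.132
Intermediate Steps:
W(p, c) = -167/216 (W(p, c) = -167*1/216 = -167/216)
sqrt(W(-223, -203) + (18469 - 17234)) = sqrt(-167/216 + (18469 - 17234)) = sqrt(-167/216 + 1235) = sqrt(266593/216) = sqrt(1599558)/36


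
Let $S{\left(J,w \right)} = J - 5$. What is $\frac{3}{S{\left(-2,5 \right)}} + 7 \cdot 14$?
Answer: $\frac{683}{7} \approx 97.571$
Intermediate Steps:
$S{\left(J,w \right)} = -5 + J$
$\frac{3}{S{\left(-2,5 \right)}} + 7 \cdot 14 = \frac{3}{-5 - 2} + 7 \cdot 14 = \frac{3}{-7} + 98 = 3 \left(- \frac{1}{7}\right) + 98 = - \frac{3}{7} + 98 = \frac{683}{7}$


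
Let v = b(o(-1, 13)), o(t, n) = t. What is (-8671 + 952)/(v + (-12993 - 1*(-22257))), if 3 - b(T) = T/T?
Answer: -7719/9266 ≈ -0.83305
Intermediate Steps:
b(T) = 2 (b(T) = 3 - T/T = 3 - 1*1 = 3 - 1 = 2)
v = 2
(-8671 + 952)/(v + (-12993 - 1*(-22257))) = (-8671 + 952)/(2 + (-12993 - 1*(-22257))) = -7719/(2 + (-12993 + 22257)) = -7719/(2 + 9264) = -7719/9266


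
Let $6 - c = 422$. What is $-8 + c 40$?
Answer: $-16648$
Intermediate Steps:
$c = -416$ ($c = 6 - 422 = -416$)
$-8 + c 40 = -8 - 16640 = -16648$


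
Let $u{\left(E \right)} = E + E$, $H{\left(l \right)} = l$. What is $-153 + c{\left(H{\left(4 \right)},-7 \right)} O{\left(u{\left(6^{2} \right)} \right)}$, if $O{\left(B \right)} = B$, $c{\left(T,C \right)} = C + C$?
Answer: $-1161$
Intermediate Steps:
$c{\left(T,C \right)} = 2 C$
$u{\left(E \right)} = 2 E$
$-153 + c{\left(H{\left(4 \right)},-7 \right)} O{\left(u{\left(6^{2} \right)} \right)} = -153 + 2 \left(-7\right) 2 \cdot 6^{2} = -153 - 14 \cdot 2 \cdot 36 = -153 - 1008 = -1161$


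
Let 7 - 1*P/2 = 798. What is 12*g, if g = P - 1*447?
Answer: -24348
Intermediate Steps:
P = -1582 (P = 14 - 2*798 = 14 - 1596 = -1582)
g = -2029 (g = -1582 - 1*447 = -1582 - 447 = -2029)
12*g = 12*(-2029) = -24348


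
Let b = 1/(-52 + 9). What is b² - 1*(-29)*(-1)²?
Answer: 53622/1849 ≈ 29.001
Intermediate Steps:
b = -1/43 (b = 1/(-43) = -1/43 ≈ -0.023256)
b² - 1*(-29)*(-1)² = (-1/43)² - 1*(-29)*(-1)² = 1/1849 - (-29) = 1/1849 - 1*(-29) = 1/1849 + 29 = 53622/1849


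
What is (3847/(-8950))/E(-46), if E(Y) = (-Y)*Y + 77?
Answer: 3847/18249050 ≈ 0.00021081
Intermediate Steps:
E(Y) = 77 - Y**2 (E(Y) = -Y**2 + 77 = 77 - Y**2)
(3847/(-8950))/E(-46) = (3847/(-8950))/(77 - 1*(-46)**2) = (3847*(-1/8950))/(77 - 1*2116) = -3847/(8950*(77 - 2116)) = -3847/8950/(-2039) = -3847/8950*(-1/2039) = 3847/18249050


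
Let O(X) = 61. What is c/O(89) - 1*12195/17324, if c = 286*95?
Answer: 7704085/17324 ≈ 444.71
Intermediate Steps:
c = 27170
c/O(89) - 1*12195/17324 = 27170/61 - 1*12195/17324 = 27170*(1/61) - 12195*1/17324 = 27170/61 - 12195/17324 = 7704085/17324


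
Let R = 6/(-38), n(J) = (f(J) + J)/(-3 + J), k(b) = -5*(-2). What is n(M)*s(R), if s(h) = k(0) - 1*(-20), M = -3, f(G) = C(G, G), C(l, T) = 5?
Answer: -10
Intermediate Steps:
f(G) = 5
k(b) = 10
n(J) = (5 + J)/(-3 + J)
R = -3/19 (R = 6*(-1/38) = -3/19 ≈ -0.15789)
s(h) = 30 (s(h) = 10 - 1*(-20) = 10 + 20 = 30)
n(M)*s(R) = ((5 - 3)/(-3 - 3))*30 = (2/(-6))*30 = -1/6*2*30 = -1/3*30 = -10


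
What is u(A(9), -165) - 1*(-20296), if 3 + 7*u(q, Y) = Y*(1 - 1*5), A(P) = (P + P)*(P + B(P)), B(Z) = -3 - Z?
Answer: 142729/7 ≈ 20390.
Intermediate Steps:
A(P) = -6*P (A(P) = (P + P)*(P + (-3 - P)) = (2*P)*(-3) = -6*P)
u(q, Y) = -3/7 - 4*Y/7 (u(q, Y) = -3/7 + (Y*(1 - 1*5))/7 = -3/7 + (Y*(1 - 5))/7 = -3/7 + (Y*(-4))/7 = -3/7 + (-4*Y)/7 = -3/7 - 4*Y/7)
u(A(9), -165) - 1*(-20296) = (-3/7 - 4/7*(-165)) - 1*(-20296) = (-3/7 + 660/7) + 20296 = 657/7 + 20296 = 142729/7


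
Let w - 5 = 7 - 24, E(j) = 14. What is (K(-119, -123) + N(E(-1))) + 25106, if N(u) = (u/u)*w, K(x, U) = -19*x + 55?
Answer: 27410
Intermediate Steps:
K(x, U) = 55 - 19*x
w = -12 (w = 5 + (7 - 24) = 5 - 17 = -12)
N(u) = -12 (N(u) = (u/u)*(-12) = 1*(-12) = -12)
(K(-119, -123) + N(E(-1))) + 25106 = ((55 - 19*(-119)) - 12) + 25106 = ((55 + 2261) - 12) + 25106 = (2316 - 12) + 25106 = 2304 + 25106 = 27410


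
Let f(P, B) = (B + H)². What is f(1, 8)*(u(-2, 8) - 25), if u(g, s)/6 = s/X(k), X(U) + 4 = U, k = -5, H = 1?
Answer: -2457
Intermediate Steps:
X(U) = -4 + U
f(P, B) = (1 + B)² (f(P, B) = (B + 1)² = (1 + B)²)
u(g, s) = -2*s/3 (u(g, s) = 6*(s/(-4 - 5)) = 6*(s/(-9)) = 6*(s*(-⅑)) = 6*(-s/9) = -2*s/3)
f(1, 8)*(u(-2, 8) - 25) = (1 + 8)²*(-⅔*8 - 25) = 9²*(-16/3 - 25) = 81*(-91/3) = -2457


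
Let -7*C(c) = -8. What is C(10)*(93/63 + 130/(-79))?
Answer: -2248/11613 ≈ -0.19358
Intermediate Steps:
C(c) = 8/7 (C(c) = -⅐*(-8) = 8/7)
C(10)*(93/63 + 130/(-79)) = 8*(93/63 + 130/(-79))/7 = 8*(93*(1/63) + 130*(-1/79))/7 = 8*(31/21 - 130/79)/7 = (8/7)*(-281/1659) = -2248/11613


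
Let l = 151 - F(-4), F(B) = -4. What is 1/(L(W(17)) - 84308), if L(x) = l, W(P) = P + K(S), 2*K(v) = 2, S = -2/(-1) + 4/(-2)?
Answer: -1/84153 ≈ -1.1883e-5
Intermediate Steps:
S = 0 (S = -2*(-1) + 4*(-½) = 2 - 2 = 0)
K(v) = 1 (K(v) = (½)*2 = 1)
W(P) = 1 + P (W(P) = P + 1 = 1 + P)
l = 155 (l = 151 - 1*(-4) = 151 + 4 = 155)
L(x) = 155
1/(L(W(17)) - 84308) = 1/(155 - 84308) = 1/(-84153) = -1/84153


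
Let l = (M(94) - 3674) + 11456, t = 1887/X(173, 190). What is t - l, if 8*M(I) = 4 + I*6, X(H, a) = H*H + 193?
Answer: -236546179/30122 ≈ -7852.9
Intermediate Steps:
X(H, a) = 193 + H² (X(H, a) = H² + 193 = 193 + H²)
M(I) = ½ + 3*I/4 (M(I) = (4 + I*6)/8 = (4 + 6*I)/8 = ½ + 3*I/4)
t = 1887/30122 (t = 1887/(193 + 173²) = 1887/(193 + 29929) = 1887/30122 ≈ 0.062645)
l = 7853 (l = ((½ + (¾)*94) - 3674) + 11456 = ((½ + 141/2) - 3674) + 11456 = (71 - 3674) + 11456 = -3603 + 11456 = 7853)
t - l = 1887/30122 - 1*7853 = 1887/30122 - 7853 = -236546179/30122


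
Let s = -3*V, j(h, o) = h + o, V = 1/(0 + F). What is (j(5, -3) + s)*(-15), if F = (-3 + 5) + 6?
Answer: -195/8 ≈ -24.375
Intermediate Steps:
F = 8 (F = 2 + 6 = 8)
V = ⅛ (V = 1/(0 + 8) = 1/8 = ⅛ ≈ 0.12500)
s = -3/8 (s = -3*⅛ = -3/8 ≈ -0.37500)
(j(5, -3) + s)*(-15) = ((5 - 3) - 3/8)*(-15) = (2 - 3/8)*(-15) = (13/8)*(-15) = -195/8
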